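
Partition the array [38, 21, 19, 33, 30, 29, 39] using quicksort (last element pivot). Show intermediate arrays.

Partition 1: pivot=39 at index 6 -> [38, 21, 19, 33, 30, 29, 39]
Partition 2: pivot=29 at index 2 -> [21, 19, 29, 33, 30, 38, 39]
Partition 3: pivot=19 at index 0 -> [19, 21, 29, 33, 30, 38, 39]
Partition 4: pivot=38 at index 5 -> [19, 21, 29, 33, 30, 38, 39]
Partition 5: pivot=30 at index 3 -> [19, 21, 29, 30, 33, 38, 39]


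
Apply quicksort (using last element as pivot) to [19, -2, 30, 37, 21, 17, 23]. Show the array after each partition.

Partition 1: pivot=23 at index 4 -> [19, -2, 21, 17, 23, 37, 30]
Partition 2: pivot=17 at index 1 -> [-2, 17, 21, 19, 23, 37, 30]
Partition 3: pivot=19 at index 2 -> [-2, 17, 19, 21, 23, 37, 30]
Partition 4: pivot=30 at index 5 -> [-2, 17, 19, 21, 23, 30, 37]


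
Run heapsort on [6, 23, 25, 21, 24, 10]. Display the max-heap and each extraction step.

Build heap: [25, 24, 10, 21, 23, 6]
Extract 25: [24, 23, 10, 21, 6, 25]
Extract 24: [23, 21, 10, 6, 24, 25]
Extract 23: [21, 6, 10, 23, 24, 25]
Extract 21: [10, 6, 21, 23, 24, 25]
Extract 10: [6, 10, 21, 23, 24, 25]


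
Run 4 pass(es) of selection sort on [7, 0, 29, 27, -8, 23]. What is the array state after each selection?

Pass 1: Select minimum -8 at index 4, swap -> [-8, 0, 29, 27, 7, 23]
Pass 2: Select minimum 0 at index 1, swap -> [-8, 0, 29, 27, 7, 23]
Pass 3: Select minimum 7 at index 4, swap -> [-8, 0, 7, 27, 29, 23]
Pass 4: Select minimum 23 at index 5, swap -> [-8, 0, 7, 23, 29, 27]


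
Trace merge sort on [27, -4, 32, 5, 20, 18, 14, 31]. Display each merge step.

Divide and conquer:
  Merge [27] + [-4] -> [-4, 27]
  Merge [32] + [5] -> [5, 32]
  Merge [-4, 27] + [5, 32] -> [-4, 5, 27, 32]
  Merge [20] + [18] -> [18, 20]
  Merge [14] + [31] -> [14, 31]
  Merge [18, 20] + [14, 31] -> [14, 18, 20, 31]
  Merge [-4, 5, 27, 32] + [14, 18, 20, 31] -> [-4, 5, 14, 18, 20, 27, 31, 32]


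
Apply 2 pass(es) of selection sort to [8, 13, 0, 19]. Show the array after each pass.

Pass 1: Select minimum 0 at index 2, swap -> [0, 13, 8, 19]
Pass 2: Select minimum 8 at index 2, swap -> [0, 8, 13, 19]


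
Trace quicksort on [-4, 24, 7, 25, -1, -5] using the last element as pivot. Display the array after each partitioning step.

Partition 1: pivot=-5 at index 0 -> [-5, 24, 7, 25, -1, -4]
Partition 2: pivot=-4 at index 1 -> [-5, -4, 7, 25, -1, 24]
Partition 3: pivot=24 at index 4 -> [-5, -4, 7, -1, 24, 25]
Partition 4: pivot=-1 at index 2 -> [-5, -4, -1, 7, 24, 25]


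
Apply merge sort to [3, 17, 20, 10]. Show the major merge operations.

Divide and conquer:
  Merge [3] + [17] -> [3, 17]
  Merge [20] + [10] -> [10, 20]
  Merge [3, 17] + [10, 20] -> [3, 10, 17, 20]


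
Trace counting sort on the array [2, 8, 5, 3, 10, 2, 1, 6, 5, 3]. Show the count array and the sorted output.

Count array: [0, 1, 2, 2, 0, 2, 1, 0, 1, 0, 1]
(count[i] = number of elements equal to i)
Cumulative count: [0, 1, 3, 5, 5, 7, 8, 8, 9, 9, 10]
Sorted: [1, 2, 2, 3, 3, 5, 5, 6, 8, 10]


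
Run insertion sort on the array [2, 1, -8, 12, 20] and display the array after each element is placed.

First element 2 is already 'sorted'
Insert 1: shifted 1 elements -> [1, 2, -8, 12, 20]
Insert -8: shifted 2 elements -> [-8, 1, 2, 12, 20]
Insert 12: shifted 0 elements -> [-8, 1, 2, 12, 20]
Insert 20: shifted 0 elements -> [-8, 1, 2, 12, 20]


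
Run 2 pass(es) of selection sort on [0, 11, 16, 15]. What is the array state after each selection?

Pass 1: Select minimum 0 at index 0, swap -> [0, 11, 16, 15]
Pass 2: Select minimum 11 at index 1, swap -> [0, 11, 16, 15]


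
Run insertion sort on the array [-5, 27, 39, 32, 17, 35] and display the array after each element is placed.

First element -5 is already 'sorted'
Insert 27: shifted 0 elements -> [-5, 27, 39, 32, 17, 35]
Insert 39: shifted 0 elements -> [-5, 27, 39, 32, 17, 35]
Insert 32: shifted 1 elements -> [-5, 27, 32, 39, 17, 35]
Insert 17: shifted 3 elements -> [-5, 17, 27, 32, 39, 35]
Insert 35: shifted 1 elements -> [-5, 17, 27, 32, 35, 39]


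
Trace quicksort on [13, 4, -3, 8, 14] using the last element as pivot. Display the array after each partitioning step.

Partition 1: pivot=14 at index 4 -> [13, 4, -3, 8, 14]
Partition 2: pivot=8 at index 2 -> [4, -3, 8, 13, 14]
Partition 3: pivot=-3 at index 0 -> [-3, 4, 8, 13, 14]


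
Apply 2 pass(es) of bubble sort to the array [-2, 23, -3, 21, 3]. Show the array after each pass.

After pass 1: [-2, -3, 21, 3, 23] (3 swaps)
After pass 2: [-3, -2, 3, 21, 23] (2 swaps)
Total swaps: 5


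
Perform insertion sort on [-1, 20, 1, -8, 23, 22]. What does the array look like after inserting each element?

First element -1 is already 'sorted'
Insert 20: shifted 0 elements -> [-1, 20, 1, -8, 23, 22]
Insert 1: shifted 1 elements -> [-1, 1, 20, -8, 23, 22]
Insert -8: shifted 3 elements -> [-8, -1, 1, 20, 23, 22]
Insert 23: shifted 0 elements -> [-8, -1, 1, 20, 23, 22]
Insert 22: shifted 1 elements -> [-8, -1, 1, 20, 22, 23]


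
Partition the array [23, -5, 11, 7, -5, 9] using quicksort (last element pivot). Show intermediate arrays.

Partition 1: pivot=9 at index 3 -> [-5, 7, -5, 9, 11, 23]
Partition 2: pivot=-5 at index 1 -> [-5, -5, 7, 9, 11, 23]
Partition 3: pivot=23 at index 5 -> [-5, -5, 7, 9, 11, 23]


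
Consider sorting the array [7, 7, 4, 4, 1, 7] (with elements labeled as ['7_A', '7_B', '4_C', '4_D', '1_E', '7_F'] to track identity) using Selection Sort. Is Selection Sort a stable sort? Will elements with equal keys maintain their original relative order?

Trace Selection Sort on the labeled array (the key is the number; the letter only tracks identity):
  Pass 1: minimum of unsorted part is 1_E at index 4; swap it with 7_A at index 0 -> [1_E, 7_B, 4_C, 4_D, 7_A, 7_F]
  Pass 2: minimum of unsorted part is 4_C at index 2; swap it with 7_B at index 1 -> [1_E, 4_C, 7_B, 4_D, 7_A, 7_F]
  Pass 3: minimum of unsorted part is 4_D at index 3; swap it with 7_B at index 2 -> [1_E, 4_C, 4_D, 7_B, 7_A, 7_F]
  Pass 4: minimum 7_B is already at index 3; no swap -> [1_E, 4_C, 4_D, 7_B, 7_A, 7_F]
  Pass 5: minimum 7_A is already at index 4; no swap -> [1_E, 4_C, 4_D, 7_B, 7_A, 7_F]
Final order: [1_E, 4_C, 4_D, 7_B, 7_A, 7_F]
Equal keys:
  value 4: originally 4_C, 4_D; after sorting 4_C, 4_D -> order preserved
  value 7: originally 7_A, 7_B, 7_F; after sorting 7_B, 7_A, 7_F -> order changed
Equal keys were reordered, so Selection Sort is not stable: the long-range swap that moves the minimum into place can carry an element past an equal key. (One such input is enough; an unstable sort may happen to preserve order on other inputs, but it gives no guarantee.)
Answer: Not stable


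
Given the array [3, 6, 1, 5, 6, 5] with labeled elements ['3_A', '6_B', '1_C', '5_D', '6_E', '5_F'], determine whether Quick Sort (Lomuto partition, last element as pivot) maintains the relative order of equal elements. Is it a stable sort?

Trace Quick Sort on the labeled array (the key is the number; the letter only tracks identity):
  Partition indices 0..5 around pivot 5_F -> [3_A, 1_C, 5_D, 5_F, 6_E, 6_B]
  Partition indices 0..2 around pivot 5_D -> [3_A, 1_C, 5_D, 5_F, 6_E, 6_B]
  Partition indices 0..1 around pivot 1_C -> [1_C, 3_A, 5_D, 5_F, 6_E, 6_B]
  Partition indices 4..5 around pivot 6_B -> [1_C, 3_A, 5_D, 5_F, 6_E, 6_B]
Final order: [1_C, 3_A, 5_D, 5_F, 6_E, 6_B]
Equal keys:
  value 5: originally 5_D, 5_F; after sorting 5_D, 5_F -> order preserved
  value 6: originally 6_B, 6_E; after sorting 6_E, 6_B -> order changed
Equal keys were reordered, so Quick Sort is not stable: partition swaps elements across long distances and can reorder equal keys. (One such input is enough; an unstable sort may happen to preserve order on other inputs, but it gives no guarantee.)
Answer: Not stable


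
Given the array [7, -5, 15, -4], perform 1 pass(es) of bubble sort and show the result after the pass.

After pass 1: [-5, 7, -4, 15] (2 swaps)
Total swaps: 2


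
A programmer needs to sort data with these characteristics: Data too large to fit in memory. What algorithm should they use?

Best choice: External merge sort
Reason: Minimizes disk I/O by sequential reads/writes


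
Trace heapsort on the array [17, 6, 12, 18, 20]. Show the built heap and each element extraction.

Build heap: [20, 18, 12, 17, 6]
Extract 20: [18, 17, 12, 6, 20]
Extract 18: [17, 6, 12, 18, 20]
Extract 17: [12, 6, 17, 18, 20]
Extract 12: [6, 12, 17, 18, 20]


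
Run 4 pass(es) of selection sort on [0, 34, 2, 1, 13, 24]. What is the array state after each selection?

Pass 1: Select minimum 0 at index 0, swap -> [0, 34, 2, 1, 13, 24]
Pass 2: Select minimum 1 at index 3, swap -> [0, 1, 2, 34, 13, 24]
Pass 3: Select minimum 2 at index 2, swap -> [0, 1, 2, 34, 13, 24]
Pass 4: Select minimum 13 at index 4, swap -> [0, 1, 2, 13, 34, 24]


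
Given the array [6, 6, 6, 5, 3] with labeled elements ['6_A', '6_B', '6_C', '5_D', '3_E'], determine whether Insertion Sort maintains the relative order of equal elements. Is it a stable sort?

Trace Insertion Sort on the labeled array (the key is the number; the letter only tracks identity):
  Insert 6_B at index 1: [6_A, 6_B, 6_C, 5_D, 3_E]
  Insert 6_C at index 2: [6_A, 6_B, 6_C, 5_D, 3_E]
  Insert 5_D at index 0: [5_D, 6_A, 6_B, 6_C, 3_E]
  Insert 3_E at index 0: [3_E, 5_D, 6_A, 6_B, 6_C]
Final order: [3_E, 5_D, 6_A, 6_B, 6_C]
Equal keys:
  value 6: originally 6_A, 6_B, 6_C; after sorting 6_A, 6_B, 6_C -> order preserved
All equal keys kept their original relative order. Insertion Sort is stable: elements are shifted only while they are strictly greater than the key, so a key is inserted after any equal elements already placed.
Answer: Stable


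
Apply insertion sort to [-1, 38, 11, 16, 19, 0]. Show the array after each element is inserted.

First element -1 is already 'sorted'
Insert 38: shifted 0 elements -> [-1, 38, 11, 16, 19, 0]
Insert 11: shifted 1 elements -> [-1, 11, 38, 16, 19, 0]
Insert 16: shifted 1 elements -> [-1, 11, 16, 38, 19, 0]
Insert 19: shifted 1 elements -> [-1, 11, 16, 19, 38, 0]
Insert 0: shifted 4 elements -> [-1, 0, 11, 16, 19, 38]


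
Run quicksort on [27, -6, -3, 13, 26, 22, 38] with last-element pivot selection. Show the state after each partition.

Partition 1: pivot=38 at index 6 -> [27, -6, -3, 13, 26, 22, 38]
Partition 2: pivot=22 at index 3 -> [-6, -3, 13, 22, 26, 27, 38]
Partition 3: pivot=13 at index 2 -> [-6, -3, 13, 22, 26, 27, 38]
Partition 4: pivot=-3 at index 1 -> [-6, -3, 13, 22, 26, 27, 38]
Partition 5: pivot=27 at index 5 -> [-6, -3, 13, 22, 26, 27, 38]


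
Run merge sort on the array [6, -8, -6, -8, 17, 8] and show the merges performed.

Divide and conquer:
  Merge [-8] + [-6] -> [-8, -6]
  Merge [6] + [-8, -6] -> [-8, -6, 6]
  Merge [17] + [8] -> [8, 17]
  Merge [-8] + [8, 17] -> [-8, 8, 17]
  Merge [-8, -6, 6] + [-8, 8, 17] -> [-8, -8, -6, 6, 8, 17]


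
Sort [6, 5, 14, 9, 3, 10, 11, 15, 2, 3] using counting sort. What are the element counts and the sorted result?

Count array: [0, 0, 1, 2, 0, 1, 1, 0, 0, 1, 1, 1, 0, 0, 1, 1]
(count[i] = number of elements equal to i)
Cumulative count: [0, 0, 1, 3, 3, 4, 5, 5, 5, 6, 7, 8, 8, 8, 9, 10]
Sorted: [2, 3, 3, 5, 6, 9, 10, 11, 14, 15]


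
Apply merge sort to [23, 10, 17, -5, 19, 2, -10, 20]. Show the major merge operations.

Divide and conquer:
  Merge [23] + [10] -> [10, 23]
  Merge [17] + [-5] -> [-5, 17]
  Merge [10, 23] + [-5, 17] -> [-5, 10, 17, 23]
  Merge [19] + [2] -> [2, 19]
  Merge [-10] + [20] -> [-10, 20]
  Merge [2, 19] + [-10, 20] -> [-10, 2, 19, 20]
  Merge [-5, 10, 17, 23] + [-10, 2, 19, 20] -> [-10, -5, 2, 10, 17, 19, 20, 23]


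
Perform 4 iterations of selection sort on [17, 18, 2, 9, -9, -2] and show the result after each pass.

Pass 1: Select minimum -9 at index 4, swap -> [-9, 18, 2, 9, 17, -2]
Pass 2: Select minimum -2 at index 5, swap -> [-9, -2, 2, 9, 17, 18]
Pass 3: Select minimum 2 at index 2, swap -> [-9, -2, 2, 9, 17, 18]
Pass 4: Select minimum 9 at index 3, swap -> [-9, -2, 2, 9, 17, 18]


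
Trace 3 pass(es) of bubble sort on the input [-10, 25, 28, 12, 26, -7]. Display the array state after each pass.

After pass 1: [-10, 25, 12, 26, -7, 28] (3 swaps)
After pass 2: [-10, 12, 25, -7, 26, 28] (2 swaps)
After pass 3: [-10, 12, -7, 25, 26, 28] (1 swaps)
Total swaps: 6


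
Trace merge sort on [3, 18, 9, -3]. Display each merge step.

Divide and conquer:
  Merge [3] + [18] -> [3, 18]
  Merge [9] + [-3] -> [-3, 9]
  Merge [3, 18] + [-3, 9] -> [-3, 3, 9, 18]


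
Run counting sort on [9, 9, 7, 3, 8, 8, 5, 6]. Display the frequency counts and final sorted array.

Count array: [0, 0, 0, 1, 0, 1, 1, 1, 2, 2]
(count[i] = number of elements equal to i)
Cumulative count: [0, 0, 0, 1, 1, 2, 3, 4, 6, 8]
Sorted: [3, 5, 6, 7, 8, 8, 9, 9]


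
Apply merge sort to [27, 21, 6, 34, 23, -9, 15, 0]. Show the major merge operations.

Divide and conquer:
  Merge [27] + [21] -> [21, 27]
  Merge [6] + [34] -> [6, 34]
  Merge [21, 27] + [6, 34] -> [6, 21, 27, 34]
  Merge [23] + [-9] -> [-9, 23]
  Merge [15] + [0] -> [0, 15]
  Merge [-9, 23] + [0, 15] -> [-9, 0, 15, 23]
  Merge [6, 21, 27, 34] + [-9, 0, 15, 23] -> [-9, 0, 6, 15, 21, 23, 27, 34]


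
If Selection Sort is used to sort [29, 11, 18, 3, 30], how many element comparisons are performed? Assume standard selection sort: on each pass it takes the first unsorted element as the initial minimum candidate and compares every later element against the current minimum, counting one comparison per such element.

Pass 1: scan indices 1..4 for the minimum = 4 comparison(s); min is 3, place at index 0 -> [3, 11, 18, 29, 30]
Pass 2: scan indices 2..4 for the minimum = 3 comparison(s); min is 11, place at index 1 -> [3, 11, 18, 29, 30]
Pass 3: scan indices 3..4 for the minimum = 2 comparison(s); min is 18, place at index 2 -> [3, 11, 18, 29, 30]
Pass 4: scan indices 4..4 for the minimum = 1 comparison(s); min is 29, place at index 3 -> [3, 11, 18, 29, 30]
Selection sort always scans the whole unsorted suffix, so the count is (n-1) + (n-2) + ... + 1 = n(n-1)/2 = 5*4/2 = 10 regardless of the input order.
Total comparisons: 4 + 3 + 2 + 1 = 10


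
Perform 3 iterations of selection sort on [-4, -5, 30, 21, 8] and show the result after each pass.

Pass 1: Select minimum -5 at index 1, swap -> [-5, -4, 30, 21, 8]
Pass 2: Select minimum -4 at index 1, swap -> [-5, -4, 30, 21, 8]
Pass 3: Select minimum 8 at index 4, swap -> [-5, -4, 8, 21, 30]


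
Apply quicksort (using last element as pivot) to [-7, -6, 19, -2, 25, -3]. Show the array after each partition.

Partition 1: pivot=-3 at index 2 -> [-7, -6, -3, -2, 25, 19]
Partition 2: pivot=-6 at index 1 -> [-7, -6, -3, -2, 25, 19]
Partition 3: pivot=19 at index 4 -> [-7, -6, -3, -2, 19, 25]


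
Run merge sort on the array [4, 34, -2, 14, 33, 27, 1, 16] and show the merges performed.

Divide and conquer:
  Merge [4] + [34] -> [4, 34]
  Merge [-2] + [14] -> [-2, 14]
  Merge [4, 34] + [-2, 14] -> [-2, 4, 14, 34]
  Merge [33] + [27] -> [27, 33]
  Merge [1] + [16] -> [1, 16]
  Merge [27, 33] + [1, 16] -> [1, 16, 27, 33]
  Merge [-2, 4, 14, 34] + [1, 16, 27, 33] -> [-2, 1, 4, 14, 16, 27, 33, 34]


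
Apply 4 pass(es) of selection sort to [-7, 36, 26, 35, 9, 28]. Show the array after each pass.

Pass 1: Select minimum -7 at index 0, swap -> [-7, 36, 26, 35, 9, 28]
Pass 2: Select minimum 9 at index 4, swap -> [-7, 9, 26, 35, 36, 28]
Pass 3: Select minimum 26 at index 2, swap -> [-7, 9, 26, 35, 36, 28]
Pass 4: Select minimum 28 at index 5, swap -> [-7, 9, 26, 28, 36, 35]


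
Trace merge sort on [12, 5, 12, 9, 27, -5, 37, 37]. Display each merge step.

Divide and conquer:
  Merge [12] + [5] -> [5, 12]
  Merge [12] + [9] -> [9, 12]
  Merge [5, 12] + [9, 12] -> [5, 9, 12, 12]
  Merge [27] + [-5] -> [-5, 27]
  Merge [37] + [37] -> [37, 37]
  Merge [-5, 27] + [37, 37] -> [-5, 27, 37, 37]
  Merge [5, 9, 12, 12] + [-5, 27, 37, 37] -> [-5, 5, 9, 12, 12, 27, 37, 37]


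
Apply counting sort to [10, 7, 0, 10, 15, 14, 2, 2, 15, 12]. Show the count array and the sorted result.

Count array: [1, 0, 2, 0, 0, 0, 0, 1, 0, 0, 2, 0, 1, 0, 1, 2]
(count[i] = number of elements equal to i)
Cumulative count: [1, 1, 3, 3, 3, 3, 3, 4, 4, 4, 6, 6, 7, 7, 8, 10]
Sorted: [0, 2, 2, 7, 10, 10, 12, 14, 15, 15]


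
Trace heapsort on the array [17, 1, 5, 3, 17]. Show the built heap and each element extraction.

Build heap: [17, 17, 5, 3, 1]
Extract 17: [17, 3, 5, 1, 17]
Extract 17: [5, 3, 1, 17, 17]
Extract 5: [3, 1, 5, 17, 17]
Extract 3: [1, 3, 5, 17, 17]


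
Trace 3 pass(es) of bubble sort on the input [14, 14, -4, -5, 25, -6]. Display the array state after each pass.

After pass 1: [14, -4, -5, 14, -6, 25] (3 swaps)
After pass 2: [-4, -5, 14, -6, 14, 25] (3 swaps)
After pass 3: [-5, -4, -6, 14, 14, 25] (2 swaps)
Total swaps: 8


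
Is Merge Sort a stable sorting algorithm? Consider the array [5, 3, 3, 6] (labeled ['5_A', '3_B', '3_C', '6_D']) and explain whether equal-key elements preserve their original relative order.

Trace Merge Sort on the labeled array (the key is the number; the letter only tracks identity):
  Merge [5_A] + [3_B] -> [3_B, 5_A]
  Merge [3_C] + [6_D] -> [3_C, 6_D]
  Merge [3_B, 5_A] + [3_C, 6_D] -> [3_B, 3_C, 5_A, 6_D]
Final order: [3_B, 3_C, 5_A, 6_D]
Equal keys:
  value 3: originally 3_B, 3_C; after sorting 3_B, 3_C -> order preserved
All equal keys kept their original relative order. Merge Sort is stable: when the heads of the two halves are equal the merge takes from the left half first.
Answer: Stable


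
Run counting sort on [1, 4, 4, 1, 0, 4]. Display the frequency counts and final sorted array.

Count array: [1, 2, 0, 0, 3]
(count[i] = number of elements equal to i)
Cumulative count: [1, 3, 3, 3, 6]
Sorted: [0, 1, 1, 4, 4, 4]


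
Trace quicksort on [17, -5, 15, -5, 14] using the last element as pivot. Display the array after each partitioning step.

Partition 1: pivot=14 at index 2 -> [-5, -5, 14, 17, 15]
Partition 2: pivot=-5 at index 1 -> [-5, -5, 14, 17, 15]
Partition 3: pivot=15 at index 3 -> [-5, -5, 14, 15, 17]


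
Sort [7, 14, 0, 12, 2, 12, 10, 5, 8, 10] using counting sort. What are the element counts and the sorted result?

Count array: [1, 0, 1, 0, 0, 1, 0, 1, 1, 0, 2, 0, 2, 0, 1]
(count[i] = number of elements equal to i)
Cumulative count: [1, 1, 2, 2, 2, 3, 3, 4, 5, 5, 7, 7, 9, 9, 10]
Sorted: [0, 2, 5, 7, 8, 10, 10, 12, 12, 14]


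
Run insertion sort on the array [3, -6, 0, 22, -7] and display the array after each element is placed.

First element 3 is already 'sorted'
Insert -6: shifted 1 elements -> [-6, 3, 0, 22, -7]
Insert 0: shifted 1 elements -> [-6, 0, 3, 22, -7]
Insert 22: shifted 0 elements -> [-6, 0, 3, 22, -7]
Insert -7: shifted 4 elements -> [-7, -6, 0, 3, 22]


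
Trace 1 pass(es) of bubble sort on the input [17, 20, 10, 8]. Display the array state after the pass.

After pass 1: [17, 10, 8, 20] (2 swaps)
Total swaps: 2


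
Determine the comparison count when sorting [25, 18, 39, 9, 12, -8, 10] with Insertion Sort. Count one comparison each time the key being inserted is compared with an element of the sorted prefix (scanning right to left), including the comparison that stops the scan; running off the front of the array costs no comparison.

Insert 18: 25 > 18 (shift), reached front = 1 comparison(s) -> [18, 25, 39, 9, 12, -8, 10]
Insert 39: 25 <= 39 (stop) = 1 comparison(s) -> [18, 25, 39, 9, 12, -8, 10]
Insert 9: 39 > 9 (shift), 25 > 9 (shift), 18 > 9 (shift), reached front = 3 comparison(s) -> [9, 18, 25, 39, 12, -8, 10]
Insert 12: 39 > 12 (shift), 25 > 12 (shift), 18 > 12 (shift), 9 <= 12 (stop) = 4 comparison(s) -> [9, 12, 18, 25, 39, -8, 10]
Insert -8: 39 > -8 (shift), 25 > -8 (shift), 18 > -8 (shift), 12 > -8 (shift), 9 > -8 (shift), reached front = 5 comparison(s) -> [-8, 9, 12, 18, 25, 39, 10]
Insert 10: 39 > 10 (shift), 25 > 10 (shift), 18 > 10 (shift), 12 > 10 (shift), 9 <= 10 (stop) = 5 comparison(s) -> [-8, 9, 10, 12, 18, 25, 39]
Total comparisons: 1 + 1 + 3 + 4 + 5 + 5 = 19


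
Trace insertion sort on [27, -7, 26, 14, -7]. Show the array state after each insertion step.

First element 27 is already 'sorted'
Insert -7: shifted 1 elements -> [-7, 27, 26, 14, -7]
Insert 26: shifted 1 elements -> [-7, 26, 27, 14, -7]
Insert 14: shifted 2 elements -> [-7, 14, 26, 27, -7]
Insert -7: shifted 3 elements -> [-7, -7, 14, 26, 27]


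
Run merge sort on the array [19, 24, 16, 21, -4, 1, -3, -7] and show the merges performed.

Divide and conquer:
  Merge [19] + [24] -> [19, 24]
  Merge [16] + [21] -> [16, 21]
  Merge [19, 24] + [16, 21] -> [16, 19, 21, 24]
  Merge [-4] + [1] -> [-4, 1]
  Merge [-3] + [-7] -> [-7, -3]
  Merge [-4, 1] + [-7, -3] -> [-7, -4, -3, 1]
  Merge [16, 19, 21, 24] + [-7, -4, -3, 1] -> [-7, -4, -3, 1, 16, 19, 21, 24]


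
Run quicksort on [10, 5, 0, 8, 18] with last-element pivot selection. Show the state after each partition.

Partition 1: pivot=18 at index 4 -> [10, 5, 0, 8, 18]
Partition 2: pivot=8 at index 2 -> [5, 0, 8, 10, 18]
Partition 3: pivot=0 at index 0 -> [0, 5, 8, 10, 18]


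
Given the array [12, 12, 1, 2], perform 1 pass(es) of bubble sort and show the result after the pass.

After pass 1: [12, 1, 2, 12] (2 swaps)
Total swaps: 2


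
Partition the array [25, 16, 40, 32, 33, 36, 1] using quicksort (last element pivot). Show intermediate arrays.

Partition 1: pivot=1 at index 0 -> [1, 16, 40, 32, 33, 36, 25]
Partition 2: pivot=25 at index 2 -> [1, 16, 25, 32, 33, 36, 40]
Partition 3: pivot=40 at index 6 -> [1, 16, 25, 32, 33, 36, 40]
Partition 4: pivot=36 at index 5 -> [1, 16, 25, 32, 33, 36, 40]
Partition 5: pivot=33 at index 4 -> [1, 16, 25, 32, 33, 36, 40]


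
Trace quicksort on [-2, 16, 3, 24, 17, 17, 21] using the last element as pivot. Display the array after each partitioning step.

Partition 1: pivot=21 at index 5 -> [-2, 16, 3, 17, 17, 21, 24]
Partition 2: pivot=17 at index 4 -> [-2, 16, 3, 17, 17, 21, 24]
Partition 3: pivot=17 at index 3 -> [-2, 16, 3, 17, 17, 21, 24]
Partition 4: pivot=3 at index 1 -> [-2, 3, 16, 17, 17, 21, 24]


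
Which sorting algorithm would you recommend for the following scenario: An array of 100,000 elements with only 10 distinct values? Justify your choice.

Best choice: 3-way quicksort or Counting sort
Reason: 3-way (Dutch national flag) partitioning groups every copy of the pivot together, so with only d=10 distinct keys quicksort finishes in O(n log d) expected time, which is effectively linear; counting sort runs in O(n + k) where k is the size of the key range (not the number of distinct values), so it is linear when the 10 values are integers drawn from a small known range


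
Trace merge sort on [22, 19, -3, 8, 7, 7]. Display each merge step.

Divide and conquer:
  Merge [19] + [-3] -> [-3, 19]
  Merge [22] + [-3, 19] -> [-3, 19, 22]
  Merge [7] + [7] -> [7, 7]
  Merge [8] + [7, 7] -> [7, 7, 8]
  Merge [-3, 19, 22] + [7, 7, 8] -> [-3, 7, 7, 8, 19, 22]


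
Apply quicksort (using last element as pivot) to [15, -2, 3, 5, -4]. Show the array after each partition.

Partition 1: pivot=-4 at index 0 -> [-4, -2, 3, 5, 15]
Partition 2: pivot=15 at index 4 -> [-4, -2, 3, 5, 15]
Partition 3: pivot=5 at index 3 -> [-4, -2, 3, 5, 15]
Partition 4: pivot=3 at index 2 -> [-4, -2, 3, 5, 15]


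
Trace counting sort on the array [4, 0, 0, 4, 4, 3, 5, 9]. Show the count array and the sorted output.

Count array: [2, 0, 0, 1, 3, 1, 0, 0, 0, 1]
(count[i] = number of elements equal to i)
Cumulative count: [2, 2, 2, 3, 6, 7, 7, 7, 7, 8]
Sorted: [0, 0, 3, 4, 4, 4, 5, 9]


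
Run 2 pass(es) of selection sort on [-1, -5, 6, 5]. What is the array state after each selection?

Pass 1: Select minimum -5 at index 1, swap -> [-5, -1, 6, 5]
Pass 2: Select minimum -1 at index 1, swap -> [-5, -1, 6, 5]


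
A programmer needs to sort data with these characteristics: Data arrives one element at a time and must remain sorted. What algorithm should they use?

Best choice: Insertion sort
Reason: Insertion sort naturally handles online/streaming input by inserting each new element into sorted position


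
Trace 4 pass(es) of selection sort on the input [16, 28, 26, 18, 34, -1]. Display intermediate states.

Pass 1: Select minimum -1 at index 5, swap -> [-1, 28, 26, 18, 34, 16]
Pass 2: Select minimum 16 at index 5, swap -> [-1, 16, 26, 18, 34, 28]
Pass 3: Select minimum 18 at index 3, swap -> [-1, 16, 18, 26, 34, 28]
Pass 4: Select minimum 26 at index 3, swap -> [-1, 16, 18, 26, 34, 28]


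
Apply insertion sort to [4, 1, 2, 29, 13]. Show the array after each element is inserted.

First element 4 is already 'sorted'
Insert 1: shifted 1 elements -> [1, 4, 2, 29, 13]
Insert 2: shifted 1 elements -> [1, 2, 4, 29, 13]
Insert 29: shifted 0 elements -> [1, 2, 4, 29, 13]
Insert 13: shifted 1 elements -> [1, 2, 4, 13, 29]


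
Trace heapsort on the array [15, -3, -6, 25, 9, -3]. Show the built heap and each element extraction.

Build heap: [25, 15, -3, -3, 9, -6]
Extract 25: [15, 9, -3, -3, -6, 25]
Extract 15: [9, -3, -3, -6, 15, 25]
Extract 9: [-3, -6, -3, 9, 15, 25]
Extract -3: [-3, -6, -3, 9, 15, 25]
Extract -3: [-6, -3, -3, 9, 15, 25]


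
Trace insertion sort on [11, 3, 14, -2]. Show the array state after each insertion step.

First element 11 is already 'sorted'
Insert 3: shifted 1 elements -> [3, 11, 14, -2]
Insert 14: shifted 0 elements -> [3, 11, 14, -2]
Insert -2: shifted 3 elements -> [-2, 3, 11, 14]


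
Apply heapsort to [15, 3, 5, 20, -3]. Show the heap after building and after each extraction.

Build heap: [20, 15, 5, 3, -3]
Extract 20: [15, 3, 5, -3, 20]
Extract 15: [5, 3, -3, 15, 20]
Extract 5: [3, -3, 5, 15, 20]
Extract 3: [-3, 3, 5, 15, 20]


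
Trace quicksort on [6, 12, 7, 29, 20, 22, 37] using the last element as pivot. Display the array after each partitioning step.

Partition 1: pivot=37 at index 6 -> [6, 12, 7, 29, 20, 22, 37]
Partition 2: pivot=22 at index 4 -> [6, 12, 7, 20, 22, 29, 37]
Partition 3: pivot=20 at index 3 -> [6, 12, 7, 20, 22, 29, 37]
Partition 4: pivot=7 at index 1 -> [6, 7, 12, 20, 22, 29, 37]


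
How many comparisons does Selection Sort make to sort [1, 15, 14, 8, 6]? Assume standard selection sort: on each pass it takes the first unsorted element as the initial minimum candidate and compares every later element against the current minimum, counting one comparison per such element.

Pass 1: scan indices 1..4 for the minimum = 4 comparison(s); min is 1, place at index 0 -> [1, 15, 14, 8, 6]
Pass 2: scan indices 2..4 for the minimum = 3 comparison(s); min is 6, place at index 1 -> [1, 6, 14, 8, 15]
Pass 3: scan indices 3..4 for the minimum = 2 comparison(s); min is 8, place at index 2 -> [1, 6, 8, 14, 15]
Pass 4: scan indices 4..4 for the minimum = 1 comparison(s); min is 14, place at index 3 -> [1, 6, 8, 14, 15]
Selection sort always scans the whole unsorted suffix, so the count is (n-1) + (n-2) + ... + 1 = n(n-1)/2 = 5*4/2 = 10 regardless of the input order.
Total comparisons: 4 + 3 + 2 + 1 = 10


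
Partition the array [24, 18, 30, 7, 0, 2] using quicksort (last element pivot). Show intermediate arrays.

Partition 1: pivot=2 at index 1 -> [0, 2, 30, 7, 24, 18]
Partition 2: pivot=18 at index 3 -> [0, 2, 7, 18, 24, 30]
Partition 3: pivot=30 at index 5 -> [0, 2, 7, 18, 24, 30]


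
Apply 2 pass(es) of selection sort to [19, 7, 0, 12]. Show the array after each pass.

Pass 1: Select minimum 0 at index 2, swap -> [0, 7, 19, 12]
Pass 2: Select minimum 7 at index 1, swap -> [0, 7, 19, 12]


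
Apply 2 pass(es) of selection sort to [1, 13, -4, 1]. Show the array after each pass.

Pass 1: Select minimum -4 at index 2, swap -> [-4, 13, 1, 1]
Pass 2: Select minimum 1 at index 2, swap -> [-4, 1, 13, 1]


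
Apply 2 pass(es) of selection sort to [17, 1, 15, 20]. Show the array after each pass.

Pass 1: Select minimum 1 at index 1, swap -> [1, 17, 15, 20]
Pass 2: Select minimum 15 at index 2, swap -> [1, 15, 17, 20]


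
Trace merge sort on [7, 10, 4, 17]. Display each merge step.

Divide and conquer:
  Merge [7] + [10] -> [7, 10]
  Merge [4] + [17] -> [4, 17]
  Merge [7, 10] + [4, 17] -> [4, 7, 10, 17]


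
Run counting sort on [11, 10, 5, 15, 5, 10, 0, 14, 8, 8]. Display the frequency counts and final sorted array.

Count array: [1, 0, 0, 0, 0, 2, 0, 0, 2, 0, 2, 1, 0, 0, 1, 1]
(count[i] = number of elements equal to i)
Cumulative count: [1, 1, 1, 1, 1, 3, 3, 3, 5, 5, 7, 8, 8, 8, 9, 10]
Sorted: [0, 5, 5, 8, 8, 10, 10, 11, 14, 15]


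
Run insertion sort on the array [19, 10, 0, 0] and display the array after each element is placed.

First element 19 is already 'sorted'
Insert 10: shifted 1 elements -> [10, 19, 0, 0]
Insert 0: shifted 2 elements -> [0, 10, 19, 0]
Insert 0: shifted 2 elements -> [0, 0, 10, 19]


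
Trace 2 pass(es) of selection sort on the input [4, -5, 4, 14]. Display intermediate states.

Pass 1: Select minimum -5 at index 1, swap -> [-5, 4, 4, 14]
Pass 2: Select minimum 4 at index 1, swap -> [-5, 4, 4, 14]


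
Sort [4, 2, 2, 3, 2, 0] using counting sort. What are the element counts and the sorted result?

Count array: [1, 0, 3, 1, 1]
(count[i] = number of elements equal to i)
Cumulative count: [1, 1, 4, 5, 6]
Sorted: [0, 2, 2, 2, 3, 4]


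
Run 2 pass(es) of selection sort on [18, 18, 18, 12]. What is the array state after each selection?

Pass 1: Select minimum 12 at index 3, swap -> [12, 18, 18, 18]
Pass 2: Select minimum 18 at index 1, swap -> [12, 18, 18, 18]


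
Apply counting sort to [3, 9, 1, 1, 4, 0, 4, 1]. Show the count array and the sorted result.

Count array: [1, 3, 0, 1, 2, 0, 0, 0, 0, 1]
(count[i] = number of elements equal to i)
Cumulative count: [1, 4, 4, 5, 7, 7, 7, 7, 7, 8]
Sorted: [0, 1, 1, 1, 3, 4, 4, 9]


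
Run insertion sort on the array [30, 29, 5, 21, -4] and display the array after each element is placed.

First element 30 is already 'sorted'
Insert 29: shifted 1 elements -> [29, 30, 5, 21, -4]
Insert 5: shifted 2 elements -> [5, 29, 30, 21, -4]
Insert 21: shifted 2 elements -> [5, 21, 29, 30, -4]
Insert -4: shifted 4 elements -> [-4, 5, 21, 29, 30]


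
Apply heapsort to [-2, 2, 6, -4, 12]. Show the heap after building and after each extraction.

Build heap: [12, 2, 6, -4, -2]
Extract 12: [6, 2, -2, -4, 12]
Extract 6: [2, -4, -2, 6, 12]
Extract 2: [-2, -4, 2, 6, 12]
Extract -2: [-4, -2, 2, 6, 12]


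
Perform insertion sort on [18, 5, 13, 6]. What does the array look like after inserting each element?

First element 18 is already 'sorted'
Insert 5: shifted 1 elements -> [5, 18, 13, 6]
Insert 13: shifted 1 elements -> [5, 13, 18, 6]
Insert 6: shifted 2 elements -> [5, 6, 13, 18]


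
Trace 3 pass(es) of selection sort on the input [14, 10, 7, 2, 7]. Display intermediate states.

Pass 1: Select minimum 2 at index 3, swap -> [2, 10, 7, 14, 7]
Pass 2: Select minimum 7 at index 2, swap -> [2, 7, 10, 14, 7]
Pass 3: Select minimum 7 at index 4, swap -> [2, 7, 7, 14, 10]


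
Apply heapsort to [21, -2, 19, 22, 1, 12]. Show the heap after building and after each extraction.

Build heap: [22, 21, 19, -2, 1, 12]
Extract 22: [21, 12, 19, -2, 1, 22]
Extract 21: [19, 12, 1, -2, 21, 22]
Extract 19: [12, -2, 1, 19, 21, 22]
Extract 12: [1, -2, 12, 19, 21, 22]
Extract 1: [-2, 1, 12, 19, 21, 22]


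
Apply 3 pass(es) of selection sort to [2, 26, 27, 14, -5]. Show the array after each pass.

Pass 1: Select minimum -5 at index 4, swap -> [-5, 26, 27, 14, 2]
Pass 2: Select minimum 2 at index 4, swap -> [-5, 2, 27, 14, 26]
Pass 3: Select minimum 14 at index 3, swap -> [-5, 2, 14, 27, 26]


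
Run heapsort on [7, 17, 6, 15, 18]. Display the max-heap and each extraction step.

Build heap: [18, 17, 6, 15, 7]
Extract 18: [17, 15, 6, 7, 18]
Extract 17: [15, 7, 6, 17, 18]
Extract 15: [7, 6, 15, 17, 18]
Extract 7: [6, 7, 15, 17, 18]


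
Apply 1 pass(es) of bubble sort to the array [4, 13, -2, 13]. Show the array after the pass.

After pass 1: [4, -2, 13, 13] (1 swaps)
Total swaps: 1


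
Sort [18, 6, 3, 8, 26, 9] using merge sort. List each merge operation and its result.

Divide and conquer:
  Merge [6] + [3] -> [3, 6]
  Merge [18] + [3, 6] -> [3, 6, 18]
  Merge [26] + [9] -> [9, 26]
  Merge [8] + [9, 26] -> [8, 9, 26]
  Merge [3, 6, 18] + [8, 9, 26] -> [3, 6, 8, 9, 18, 26]


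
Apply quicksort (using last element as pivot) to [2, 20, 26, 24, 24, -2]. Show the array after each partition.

Partition 1: pivot=-2 at index 0 -> [-2, 20, 26, 24, 24, 2]
Partition 2: pivot=2 at index 1 -> [-2, 2, 26, 24, 24, 20]
Partition 3: pivot=20 at index 2 -> [-2, 2, 20, 24, 24, 26]
Partition 4: pivot=26 at index 5 -> [-2, 2, 20, 24, 24, 26]
Partition 5: pivot=24 at index 4 -> [-2, 2, 20, 24, 24, 26]


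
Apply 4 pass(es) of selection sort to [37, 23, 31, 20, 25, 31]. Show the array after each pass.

Pass 1: Select minimum 20 at index 3, swap -> [20, 23, 31, 37, 25, 31]
Pass 2: Select minimum 23 at index 1, swap -> [20, 23, 31, 37, 25, 31]
Pass 3: Select minimum 25 at index 4, swap -> [20, 23, 25, 37, 31, 31]
Pass 4: Select minimum 31 at index 4, swap -> [20, 23, 25, 31, 37, 31]


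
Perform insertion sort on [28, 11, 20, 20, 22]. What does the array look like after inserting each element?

First element 28 is already 'sorted'
Insert 11: shifted 1 elements -> [11, 28, 20, 20, 22]
Insert 20: shifted 1 elements -> [11, 20, 28, 20, 22]
Insert 20: shifted 1 elements -> [11, 20, 20, 28, 22]
Insert 22: shifted 1 elements -> [11, 20, 20, 22, 28]


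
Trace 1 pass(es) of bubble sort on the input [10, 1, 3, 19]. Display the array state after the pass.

After pass 1: [1, 3, 10, 19] (2 swaps)
Total swaps: 2


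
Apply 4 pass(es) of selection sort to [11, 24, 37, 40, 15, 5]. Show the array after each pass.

Pass 1: Select minimum 5 at index 5, swap -> [5, 24, 37, 40, 15, 11]
Pass 2: Select minimum 11 at index 5, swap -> [5, 11, 37, 40, 15, 24]
Pass 3: Select minimum 15 at index 4, swap -> [5, 11, 15, 40, 37, 24]
Pass 4: Select minimum 24 at index 5, swap -> [5, 11, 15, 24, 37, 40]


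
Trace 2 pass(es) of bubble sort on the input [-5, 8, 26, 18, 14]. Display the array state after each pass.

After pass 1: [-5, 8, 18, 14, 26] (2 swaps)
After pass 2: [-5, 8, 14, 18, 26] (1 swaps)
Total swaps: 3


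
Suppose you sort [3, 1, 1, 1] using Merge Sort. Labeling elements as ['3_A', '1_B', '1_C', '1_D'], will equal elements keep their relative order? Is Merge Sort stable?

Trace Merge Sort on the labeled array (the key is the number; the letter only tracks identity):
  Merge [3_A] + [1_B] -> [1_B, 3_A]
  Merge [1_C] + [1_D] -> [1_C, 1_D]
  Merge [1_B, 3_A] + [1_C, 1_D] -> [1_B, 1_C, 1_D, 3_A]
Final order: [1_B, 1_C, 1_D, 3_A]
Equal keys:
  value 1: originally 1_B, 1_C, 1_D; after sorting 1_B, 1_C, 1_D -> order preserved
All equal keys kept their original relative order. Merge Sort is stable: when the heads of the two halves are equal the merge takes from the left half first.
Answer: Stable


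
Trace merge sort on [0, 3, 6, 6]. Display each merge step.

Divide and conquer:
  Merge [0] + [3] -> [0, 3]
  Merge [6] + [6] -> [6, 6]
  Merge [0, 3] + [6, 6] -> [0, 3, 6, 6]


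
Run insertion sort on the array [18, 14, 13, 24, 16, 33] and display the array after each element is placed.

First element 18 is already 'sorted'
Insert 14: shifted 1 elements -> [14, 18, 13, 24, 16, 33]
Insert 13: shifted 2 elements -> [13, 14, 18, 24, 16, 33]
Insert 24: shifted 0 elements -> [13, 14, 18, 24, 16, 33]
Insert 16: shifted 2 elements -> [13, 14, 16, 18, 24, 33]
Insert 33: shifted 0 elements -> [13, 14, 16, 18, 24, 33]


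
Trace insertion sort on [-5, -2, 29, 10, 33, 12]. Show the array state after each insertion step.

First element -5 is already 'sorted'
Insert -2: shifted 0 elements -> [-5, -2, 29, 10, 33, 12]
Insert 29: shifted 0 elements -> [-5, -2, 29, 10, 33, 12]
Insert 10: shifted 1 elements -> [-5, -2, 10, 29, 33, 12]
Insert 33: shifted 0 elements -> [-5, -2, 10, 29, 33, 12]
Insert 12: shifted 2 elements -> [-5, -2, 10, 12, 29, 33]


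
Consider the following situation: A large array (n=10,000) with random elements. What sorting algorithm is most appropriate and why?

Best choice: Quicksort or Mergesort
Reason: Both have O(n log n) average case; quicksort has lower constant factors


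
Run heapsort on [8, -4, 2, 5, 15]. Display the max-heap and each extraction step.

Build heap: [15, 8, 2, 5, -4]
Extract 15: [8, 5, 2, -4, 15]
Extract 8: [5, -4, 2, 8, 15]
Extract 5: [2, -4, 5, 8, 15]
Extract 2: [-4, 2, 5, 8, 15]


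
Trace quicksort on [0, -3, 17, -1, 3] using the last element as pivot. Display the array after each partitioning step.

Partition 1: pivot=3 at index 3 -> [0, -3, -1, 3, 17]
Partition 2: pivot=-1 at index 1 -> [-3, -1, 0, 3, 17]


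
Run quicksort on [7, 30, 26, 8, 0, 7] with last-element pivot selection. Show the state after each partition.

Partition 1: pivot=7 at index 2 -> [7, 0, 7, 8, 30, 26]
Partition 2: pivot=0 at index 0 -> [0, 7, 7, 8, 30, 26]
Partition 3: pivot=26 at index 4 -> [0, 7, 7, 8, 26, 30]


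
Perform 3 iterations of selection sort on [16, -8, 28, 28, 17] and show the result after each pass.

Pass 1: Select minimum -8 at index 1, swap -> [-8, 16, 28, 28, 17]
Pass 2: Select minimum 16 at index 1, swap -> [-8, 16, 28, 28, 17]
Pass 3: Select minimum 17 at index 4, swap -> [-8, 16, 17, 28, 28]


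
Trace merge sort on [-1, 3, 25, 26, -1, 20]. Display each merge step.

Divide and conquer:
  Merge [3] + [25] -> [3, 25]
  Merge [-1] + [3, 25] -> [-1, 3, 25]
  Merge [-1] + [20] -> [-1, 20]
  Merge [26] + [-1, 20] -> [-1, 20, 26]
  Merge [-1, 3, 25] + [-1, 20, 26] -> [-1, -1, 3, 20, 25, 26]


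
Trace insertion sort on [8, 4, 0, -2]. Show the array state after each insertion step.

First element 8 is already 'sorted'
Insert 4: shifted 1 elements -> [4, 8, 0, -2]
Insert 0: shifted 2 elements -> [0, 4, 8, -2]
Insert -2: shifted 3 elements -> [-2, 0, 4, 8]


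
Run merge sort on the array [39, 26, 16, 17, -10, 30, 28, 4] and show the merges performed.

Divide and conquer:
  Merge [39] + [26] -> [26, 39]
  Merge [16] + [17] -> [16, 17]
  Merge [26, 39] + [16, 17] -> [16, 17, 26, 39]
  Merge [-10] + [30] -> [-10, 30]
  Merge [28] + [4] -> [4, 28]
  Merge [-10, 30] + [4, 28] -> [-10, 4, 28, 30]
  Merge [16, 17, 26, 39] + [-10, 4, 28, 30] -> [-10, 4, 16, 17, 26, 28, 30, 39]


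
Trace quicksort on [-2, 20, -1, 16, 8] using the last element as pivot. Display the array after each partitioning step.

Partition 1: pivot=8 at index 2 -> [-2, -1, 8, 16, 20]
Partition 2: pivot=-1 at index 1 -> [-2, -1, 8, 16, 20]
Partition 3: pivot=20 at index 4 -> [-2, -1, 8, 16, 20]


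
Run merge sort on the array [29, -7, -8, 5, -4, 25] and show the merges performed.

Divide and conquer:
  Merge [-7] + [-8] -> [-8, -7]
  Merge [29] + [-8, -7] -> [-8, -7, 29]
  Merge [-4] + [25] -> [-4, 25]
  Merge [5] + [-4, 25] -> [-4, 5, 25]
  Merge [-8, -7, 29] + [-4, 5, 25] -> [-8, -7, -4, 5, 25, 29]


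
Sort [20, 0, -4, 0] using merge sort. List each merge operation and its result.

Divide and conquer:
  Merge [20] + [0] -> [0, 20]
  Merge [-4] + [0] -> [-4, 0]
  Merge [0, 20] + [-4, 0] -> [-4, 0, 0, 20]


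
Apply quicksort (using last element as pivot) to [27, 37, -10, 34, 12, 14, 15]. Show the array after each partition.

Partition 1: pivot=15 at index 3 -> [-10, 12, 14, 15, 37, 27, 34]
Partition 2: pivot=14 at index 2 -> [-10, 12, 14, 15, 37, 27, 34]
Partition 3: pivot=12 at index 1 -> [-10, 12, 14, 15, 37, 27, 34]
Partition 4: pivot=34 at index 5 -> [-10, 12, 14, 15, 27, 34, 37]


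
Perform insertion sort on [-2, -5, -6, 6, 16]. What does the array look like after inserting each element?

First element -2 is already 'sorted'
Insert -5: shifted 1 elements -> [-5, -2, -6, 6, 16]
Insert -6: shifted 2 elements -> [-6, -5, -2, 6, 16]
Insert 6: shifted 0 elements -> [-6, -5, -2, 6, 16]
Insert 16: shifted 0 elements -> [-6, -5, -2, 6, 16]
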